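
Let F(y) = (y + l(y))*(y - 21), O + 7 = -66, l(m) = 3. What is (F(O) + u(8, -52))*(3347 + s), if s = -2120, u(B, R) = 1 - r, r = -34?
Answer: 8116605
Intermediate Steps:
u(B, R) = 35 (u(B, R) = 1 - 1*(-34) = 1 + 34 = 35)
O = -73 (O = -7 - 66 = -73)
F(y) = (-21 + y)*(3 + y) (F(y) = (y + 3)*(y - 21) = (3 + y)*(-21 + y) = (-21 + y)*(3 + y))
(F(O) + u(8, -52))*(3347 + s) = ((-63 + (-73)² - 18*(-73)) + 35)*(3347 - 2120) = ((-63 + 5329 + 1314) + 35)*1227 = (6580 + 35)*1227 = 6615*1227 = 8116605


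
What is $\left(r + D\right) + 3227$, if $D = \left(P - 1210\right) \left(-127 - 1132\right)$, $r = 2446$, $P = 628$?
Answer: $738411$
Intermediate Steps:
$D = 732738$ ($D = \left(628 - 1210\right) \left(-127 - 1132\right) = \left(-582\right) \left(-1259\right) = 732738$)
$\left(r + D\right) + 3227 = \left(2446 + 732738\right) + 3227 = 735184 + 3227 = 738411$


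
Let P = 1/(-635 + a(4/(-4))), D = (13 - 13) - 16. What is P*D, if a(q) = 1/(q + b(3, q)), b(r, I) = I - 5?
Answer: 56/2223 ≈ 0.025191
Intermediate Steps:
b(r, I) = -5 + I
D = -16 (D = 0 - 16 = -16)
a(q) = 1/(-5 + 2*q) (a(q) = 1/(q + (-5 + q)) = 1/(-5 + 2*q))
P = -7/4446 (P = 1/(-635 + 1/(-5 + 2*(4/(-4)))) = 1/(-635 + 1/(-5 + 2*(4*(-1/4)))) = 1/(-635 + 1/(-5 + 2*(-1))) = 1/(-635 + 1/(-5 - 2)) = 1/(-635 + 1/(-7)) = 1/(-635 - 1/7) = 1/(-4446/7) = -7/4446 ≈ -0.0015744)
P*D = -7/4446*(-16) = 56/2223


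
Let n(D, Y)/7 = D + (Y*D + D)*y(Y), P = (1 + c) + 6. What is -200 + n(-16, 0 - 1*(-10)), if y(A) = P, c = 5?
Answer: -15096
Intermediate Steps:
P = 12 (P = (1 + 5) + 6 = 6 + 6 = 12)
y(A) = 12
n(D, Y) = 91*D + 84*D*Y (n(D, Y) = 7*(D + (Y*D + D)*12) = 7*(D + (D*Y + D)*12) = 7*(D + (D + D*Y)*12) = 7*(D + (12*D + 12*D*Y)) = 7*(13*D + 12*D*Y) = 91*D + 84*D*Y)
-200 + n(-16, 0 - 1*(-10)) = -200 + 7*(-16)*(13 + 12*(0 - 1*(-10))) = -200 + 7*(-16)*(13 + 12*(0 + 10)) = -200 + 7*(-16)*(13 + 12*10) = -200 + 7*(-16)*(13 + 120) = -200 + 7*(-16)*133 = -200 - 14896 = -15096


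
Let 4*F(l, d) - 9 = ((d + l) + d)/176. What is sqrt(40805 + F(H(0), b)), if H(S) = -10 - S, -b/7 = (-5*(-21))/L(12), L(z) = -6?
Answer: sqrt(316013929)/88 ≈ 202.01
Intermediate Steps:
b = 245/2 (b = -7*(-5*(-21))/(-6) = -735*(-1)/6 = -7*(-35/2) = 245/2 ≈ 122.50)
F(l, d) = 9/4 + d/352 + l/704 (F(l, d) = 9/4 + (((d + l) + d)/176)/4 = 9/4 + ((l + 2*d)*(1/176))/4 = 9/4 + (d/88 + l/176)/4 = 9/4 + (d/352 + l/704) = 9/4 + d/352 + l/704)
sqrt(40805 + F(H(0), b)) = sqrt(40805 + (9/4 + (1/352)*(245/2) + (-10 - 1*0)/704)) = sqrt(40805 + (9/4 + 245/704 + (-10 + 0)/704)) = sqrt(40805 + (9/4 + 245/704 + (1/704)*(-10))) = sqrt(40805 + (9/4 + 245/704 - 5/352)) = sqrt(40805 + 1819/704) = sqrt(28728539/704) = sqrt(316013929)/88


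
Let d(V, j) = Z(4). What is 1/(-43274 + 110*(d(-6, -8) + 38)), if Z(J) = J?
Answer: -1/38654 ≈ -2.5871e-5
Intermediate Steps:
d(V, j) = 4
1/(-43274 + 110*(d(-6, -8) + 38)) = 1/(-43274 + 110*(4 + 38)) = 1/(-43274 + 110*42) = 1/(-43274 + 4620) = 1/(-38654) = -1/38654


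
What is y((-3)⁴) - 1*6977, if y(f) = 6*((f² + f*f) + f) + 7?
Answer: 72248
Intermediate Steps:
y(f) = 7 + 6*f + 12*f² (y(f) = 6*((f² + f²) + f) + 7 = 6*(2*f² + f) + 7 = 6*(f + 2*f²) + 7 = (6*f + 12*f²) + 7 = 7 + 6*f + 12*f²)
y((-3)⁴) - 1*6977 = (7 + 6*(-3)⁴ + 12*((-3)⁴)²) - 1*6977 = (7 + 6*81 + 12*81²) - 6977 = (7 + 486 + 12*6561) - 6977 = (7 + 486 + 78732) - 6977 = 79225 - 6977 = 72248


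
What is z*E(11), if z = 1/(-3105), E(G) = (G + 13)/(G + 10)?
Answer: -8/21735 ≈ -0.00036807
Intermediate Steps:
E(G) = (13 + G)/(10 + G)
z = -1/3105 ≈ -0.00032206
z*E(11) = -(13 + 11)/(3105*(10 + 11)) = -24/(3105*21) = -24/65205 = -1/3105*8/7 = -8/21735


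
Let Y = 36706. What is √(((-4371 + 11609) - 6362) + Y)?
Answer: √37582 ≈ 193.86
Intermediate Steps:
√(((-4371 + 11609) - 6362) + Y) = √(((-4371 + 11609) - 6362) + 36706) = √((7238 - 6362) + 36706) = √(876 + 36706) = √37582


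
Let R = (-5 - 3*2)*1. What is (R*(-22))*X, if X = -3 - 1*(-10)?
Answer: 1694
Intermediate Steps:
X = 7 (X = -3 + 10 = 7)
R = -11 (R = (-5 - 6)*1 = -11*1 = -11)
(R*(-22))*X = -11*(-22)*7 = 242*7 = 1694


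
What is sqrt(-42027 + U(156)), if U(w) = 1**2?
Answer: I*sqrt(42026) ≈ 205.0*I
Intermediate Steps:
U(w) = 1
sqrt(-42027 + U(156)) = sqrt(-42027 + 1) = sqrt(-42026) = I*sqrt(42026)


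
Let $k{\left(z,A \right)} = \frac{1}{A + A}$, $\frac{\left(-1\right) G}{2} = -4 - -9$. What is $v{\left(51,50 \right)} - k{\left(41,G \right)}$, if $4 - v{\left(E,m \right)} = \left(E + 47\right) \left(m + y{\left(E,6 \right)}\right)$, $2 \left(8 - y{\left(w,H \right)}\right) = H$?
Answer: $- \frac{107719}{20} \approx -5386.0$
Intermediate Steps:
$y{\left(w,H \right)} = 8 - \frac{H}{2}$
$G = -10$ ($G = - 2 \left(-4 - -9\right) = - 2 \left(-4 + 9\right) = \left(-2\right) 5 = -10$)
$k{\left(z,A \right)} = \frac{1}{2 A}$
$v{\left(E,m \right)} = 4 - \left(5 + m\right) \left(47 + E\right)$ ($v{\left(E,m \right)} = 4 - \left(E + 47\right) \left(m + \left(8 - 3\right)\right) = 4 - \left(47 + E\right) \left(m + \left(8 - 3\right)\right) = 4 - \left(47 + E\right) \left(m + 5\right) = 4 - \left(47 + E\right) \left(5 + m\right) = 4 - \left(5 + m\right) \left(47 + E\right)$)
$v{\left(51,50 \right)} - k{\left(41,G \right)} = \left(-231 - 2350 - 255 - 51 \cdot 50\right) - \frac{1}{2 \left(-10\right)} = \left(-231 - 2350 - 255 - 2550\right) - \frac{1}{2} \left(- \frac{1}{10}\right) = -5386 - - \frac{1}{20} = -5386 + \frac{1}{20} = - \frac{107719}{20}$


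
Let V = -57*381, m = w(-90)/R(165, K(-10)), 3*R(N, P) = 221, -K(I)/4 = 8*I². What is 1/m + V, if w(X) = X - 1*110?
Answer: -13030421/600 ≈ -21717.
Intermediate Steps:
K(I) = -32*I²
R(N, P) = 221/3 (R(N, P) = (⅓)*221 = 221/3)
w(X) = -110 + X (w(X) = X - 110 = -110 + X)
m = -600/221 (m = (-110 - 90)/(221/3) = -200*3/221 = -600/221 ≈ -2.7149)
V = -21717
1/m + V = 1/(-600/221) - 21717 = -221/600 - 21717 = -13030421/600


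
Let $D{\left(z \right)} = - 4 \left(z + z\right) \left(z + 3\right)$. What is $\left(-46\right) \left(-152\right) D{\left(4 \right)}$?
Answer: $-1566208$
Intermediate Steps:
$D{\left(z \right)} = - 8 z \left(3 + z\right)$ ($D{\left(z \right)} = - 4 \cdot 2 z \left(3 + z\right) = - 8 z \left(3 + z\right)$)
$\left(-46\right) \left(-152\right) D{\left(4 \right)} = \left(-46\right) \left(-152\right) \left(\left(-8\right) 4 \left(3 + 4\right)\right) = 6992 \left(\left(-8\right) 4 \cdot 7\right) = 6992 \left(-224\right) = -1566208$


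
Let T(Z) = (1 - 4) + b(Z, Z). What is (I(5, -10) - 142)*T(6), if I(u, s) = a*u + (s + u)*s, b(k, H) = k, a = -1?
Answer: -291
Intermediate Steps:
T(Z) = -3 + Z (T(Z) = (1 - 4) + Z = -3 + Z)
I(u, s) = -u + s*(s + u) (I(u, s) = -u + (s + u)*s = -u + s*(s + u))
(I(5, -10) - 142)*T(6) = (((-10)**2 - 1*5 - 10*5) - 142)*(-3 + 6) = ((100 - 5 - 50) - 142)*3 = (45 - 142)*3 = -97*3 = -291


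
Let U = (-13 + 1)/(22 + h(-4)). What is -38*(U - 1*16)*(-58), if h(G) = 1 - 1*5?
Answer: -110200/3 ≈ -36733.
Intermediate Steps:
h(G) = -4 (h(G) = 1 - 5 = -4)
U = -⅔ (U = (-13 + 1)/(22 - 4) = -12/18 = -12*1/18 = -⅔ ≈ -0.66667)
-38*(U - 1*16)*(-58) = -38*(-⅔ - 1*16)*(-58) = -38*(-⅔ - 16)*(-58) = -38*(-50/3)*(-58) = (1900/3)*(-58) = -110200/3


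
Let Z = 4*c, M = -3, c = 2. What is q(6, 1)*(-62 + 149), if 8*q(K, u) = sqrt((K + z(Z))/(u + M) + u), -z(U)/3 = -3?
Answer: 87*I*sqrt(26)/16 ≈ 27.726*I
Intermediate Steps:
Z = 8 (Z = 4*2 = 8)
z(U) = 9 (z(U) = -3*(-3) = 9)
q(K, u) = sqrt(u + (9 + K)/(-3 + u))/8 (q(K, u) = sqrt((K + 9)/(u - 3) + u)/8 = sqrt((9 + K)/(-3 + u) + u)/8 = sqrt(u + (9 + K)/(-3 + u))/8)
q(6, 1)*(-62 + 149) = (sqrt((9 + 6 + 1*(-3 + 1))/(-3 + 1))/8)*(-62 + 149) = (sqrt((9 + 6 + 1*(-2))/(-2))/8)*87 = (sqrt(-(9 + 6 - 2)/2)/8)*87 = (sqrt(-1/2*13)/8)*87 = (sqrt(-13/2)/8)*87 = ((I*sqrt(26)/2)/8)*87 = (I*sqrt(26)/16)*87 = 87*I*sqrt(26)/16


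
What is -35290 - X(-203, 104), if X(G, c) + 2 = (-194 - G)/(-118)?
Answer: -4163975/118 ≈ -35288.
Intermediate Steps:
X(G, c) = -21/59 + G/118 (X(G, c) = -2 + (-194 - G)/(-118) = -2 + (-194 - G)*(-1/118) = -2 + (97/59 + G/118) = -21/59 + G/118)
-35290 - X(-203, 104) = -35290 - (-21/59 + (1/118)*(-203)) = -35290 - (-21/59 - 203/118) = -35290 - 1*(-245/118) = -35290 + 245/118 = -4163975/118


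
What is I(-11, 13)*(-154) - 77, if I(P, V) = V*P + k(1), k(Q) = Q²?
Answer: 21791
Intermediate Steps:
I(P, V) = 1 + P*V (I(P, V) = V*P + 1² = P*V + 1 = 1 + P*V)
I(-11, 13)*(-154) - 77 = (1 - 11*13)*(-154) - 77 = (1 - 143)*(-154) - 77 = -142*(-154) - 77 = 21868 - 77 = 21791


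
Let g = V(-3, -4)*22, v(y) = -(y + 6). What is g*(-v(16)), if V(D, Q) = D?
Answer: -1452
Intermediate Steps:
v(y) = -6 - y (v(y) = -(6 + y) = -6 - y)
g = -66 (g = -3*22 = -66)
g*(-v(16)) = -(-66)*(-6 - 1*16) = -(-66)*(-6 - 16) = -(-66)*(-22) = -66*22 = -1452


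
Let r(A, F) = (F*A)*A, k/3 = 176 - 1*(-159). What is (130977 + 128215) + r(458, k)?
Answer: 211072012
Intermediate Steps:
k = 1005 (k = 3*(176 - 1*(-159)) = 3*(176 + 159) = 3*335 = 1005)
r(A, F) = F*A² (r(A, F) = (A*F)*A = F*A²)
(130977 + 128215) + r(458, k) = (130977 + 128215) + 1005*458² = 259192 + 1005*209764 = 259192 + 210812820 = 211072012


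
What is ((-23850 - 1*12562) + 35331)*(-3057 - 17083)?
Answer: 21771340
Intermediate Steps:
((-23850 - 1*12562) + 35331)*(-3057 - 17083) = ((-23850 - 12562) + 35331)*(-20140) = (-36412 + 35331)*(-20140) = -1081*(-20140) = 21771340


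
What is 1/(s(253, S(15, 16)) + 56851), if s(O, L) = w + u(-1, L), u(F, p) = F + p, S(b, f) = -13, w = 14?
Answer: 1/56851 ≈ 1.7590e-5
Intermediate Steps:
s(O, L) = 13 + L (s(O, L) = 14 + (-1 + L) = 13 + L)
1/(s(253, S(15, 16)) + 56851) = 1/((13 - 13) + 56851) = 1/(0 + 56851) = 1/56851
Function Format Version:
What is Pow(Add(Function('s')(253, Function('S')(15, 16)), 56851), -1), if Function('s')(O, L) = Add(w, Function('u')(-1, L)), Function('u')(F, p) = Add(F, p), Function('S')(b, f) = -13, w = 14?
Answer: Rational(1, 56851) ≈ 1.7590e-5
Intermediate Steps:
Function('s')(O, L) = Add(13, L) (Function('s')(O, L) = Add(14, Add(-1, L)) = Add(13, L))
Pow(Add(Function('s')(253, Function('S')(15, 16)), 56851), -1) = Pow(Add(Add(13, -13), 56851), -1) = Pow(Add(0, 56851), -1) = Pow(56851, -1) = Rational(1, 56851)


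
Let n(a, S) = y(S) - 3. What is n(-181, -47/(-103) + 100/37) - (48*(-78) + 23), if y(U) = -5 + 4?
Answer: 3717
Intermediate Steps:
y(U) = -1
n(a, S) = -4 (n(a, S) = -1 - 3 = -4)
n(-181, -47/(-103) + 100/37) - (48*(-78) + 23) = -4 - (48*(-78) + 23) = -4 - (-3744 + 23) = -4 - 1*(-3721) = -4 + 3721 = 3717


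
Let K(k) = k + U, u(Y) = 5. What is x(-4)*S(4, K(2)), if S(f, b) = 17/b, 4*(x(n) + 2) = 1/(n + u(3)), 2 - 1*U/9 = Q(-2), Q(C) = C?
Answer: -119/152 ≈ -0.78290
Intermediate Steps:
U = 36 (U = 18 - 9*(-2) = 18 + 18 = 36)
K(k) = 36 + k (K(k) = k + 36 = 36 + k)
x(n) = -2 + 1/(4*(5 + n)) (x(n) = -2 + 1/(4*(n + 5)) = -2 + 1/(4*(5 + n)))
x(-4)*S(4, K(2)) = ((-39 - 8*(-4))/(4*(5 - 4)))*(17/(36 + 2)) = ((1/4)*(-39 + 32)/1)*(17/38) = ((1/4)*1*(-7))*(17*(1/38)) = -7/4*17/38 = -119/152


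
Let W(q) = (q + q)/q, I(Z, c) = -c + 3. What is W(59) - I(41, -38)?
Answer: -39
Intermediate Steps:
I(Z, c) = 3 - c
W(q) = 2 (W(q) = (2*q)/q = 2)
W(59) - I(41, -38) = 2 - (3 - 1*(-38)) = 2 - (3 + 38) = 2 - 1*41 = 2 - 41 = -39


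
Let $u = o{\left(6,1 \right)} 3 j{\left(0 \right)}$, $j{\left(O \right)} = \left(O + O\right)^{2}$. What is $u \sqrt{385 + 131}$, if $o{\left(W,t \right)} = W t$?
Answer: $0$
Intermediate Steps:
$j{\left(O \right)} = 4 O^{2}$ ($j{\left(O \right)} = \left(2 O\right)^{2} = 4 O^{2}$)
$u = 0$ ($u = 6 \cdot 1 \cdot 3 \cdot 4 \cdot 0^{2} = 6 \cdot 3 \cdot 4 \cdot 0 = 18 \cdot 0 = 0$)
$u \sqrt{385 + 131} = 0 \sqrt{385 + 131} = 0 \sqrt{516} = 0 \cdot 2 \sqrt{129} = 0$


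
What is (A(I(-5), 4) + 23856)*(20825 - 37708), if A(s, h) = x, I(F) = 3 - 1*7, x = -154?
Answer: -400160866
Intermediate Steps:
I(F) = -4 (I(F) = 3 - 7 = -4)
A(s, h) = -154
(A(I(-5), 4) + 23856)*(20825 - 37708) = (-154 + 23856)*(20825 - 37708) = 23702*(-16883) = -400160866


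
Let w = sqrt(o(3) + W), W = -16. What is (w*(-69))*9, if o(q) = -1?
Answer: -621*I*sqrt(17) ≈ -2560.4*I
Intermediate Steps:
w = I*sqrt(17) (w = sqrt(-1 - 16) = sqrt(-17) = I*sqrt(17) ≈ 4.1231*I)
(w*(-69))*9 = ((I*sqrt(17))*(-69))*9 = -69*I*sqrt(17)*9 = -621*I*sqrt(17)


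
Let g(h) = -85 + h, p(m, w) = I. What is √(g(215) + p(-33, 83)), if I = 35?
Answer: √165 ≈ 12.845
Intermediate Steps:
p(m, w) = 35
√(g(215) + p(-33, 83)) = √((-85 + 215) + 35) = √(130 + 35) = √165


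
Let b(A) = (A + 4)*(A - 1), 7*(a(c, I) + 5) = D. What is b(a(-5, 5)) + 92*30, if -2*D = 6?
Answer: 135690/49 ≈ 2769.2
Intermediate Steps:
D = -3 (D = -½*6 = -3)
a(c, I) = -38/7 (a(c, I) = -5 + (⅐)*(-3) = -5 - 3/7 = -38/7)
b(A) = (-1 + A)*(4 + A) (b(A) = (4 + A)*(-1 + A) = (-1 + A)*(4 + A))
b(a(-5, 5)) + 92*30 = (-4 + (-38/7)² + 3*(-38/7)) + 92*30 = (-4 + 1444/49 - 114/7) + 2760 = 450/49 + 2760 = 135690/49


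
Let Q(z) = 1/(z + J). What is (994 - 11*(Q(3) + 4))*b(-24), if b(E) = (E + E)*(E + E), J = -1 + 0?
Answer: 2176128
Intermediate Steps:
J = -1
Q(z) = 1/(-1 + z) (Q(z) = 1/(z - 1) = 1/(-1 + z))
b(E) = 4*E² (b(E) = (2*E)*(2*E) = 4*E²)
(994 - 11*(Q(3) + 4))*b(-24) = (994 - 11*(1/(-1 + 3) + 4))*(4*(-24)²) = (994 - 11*(1/2 + 4))*(4*576) = (994 - 11*(½ + 4))*2304 = (994 - 11*9/2)*2304 = (994 - 99/2)*2304 = (1889/2)*2304 = 2176128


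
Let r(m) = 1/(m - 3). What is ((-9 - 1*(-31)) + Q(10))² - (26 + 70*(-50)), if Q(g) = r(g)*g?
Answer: 197122/49 ≈ 4022.9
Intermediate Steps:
r(m) = 1/(-3 + m)
Q(g) = g/(-3 + g)
((-9 - 1*(-31)) + Q(10))² - (26 + 70*(-50)) = ((-9 - 1*(-31)) + 10/(-3 + 10))² - (26 + 70*(-50)) = ((-9 + 31) + 10/7)² - (26 - 3500) = (22 + 10*(⅐))² - 1*(-3474) = (22 + 10/7)² + 3474 = (164/7)² + 3474 = 26896/49 + 3474 = 197122/49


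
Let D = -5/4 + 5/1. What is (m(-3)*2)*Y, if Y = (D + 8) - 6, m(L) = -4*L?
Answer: 138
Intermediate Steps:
D = 15/4 (D = -5*¼ + 5*1 = -5/4 + 5 = 15/4 ≈ 3.7500)
Y = 23/4 (Y = (15/4 + 8) - 6 = 47/4 - 6 = 23/4 ≈ 5.7500)
(m(-3)*2)*Y = (-4*(-3)*2)*(23/4) = (12*2)*(23/4) = 24*(23/4) = 138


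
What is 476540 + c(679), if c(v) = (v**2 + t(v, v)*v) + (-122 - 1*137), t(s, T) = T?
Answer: 1398363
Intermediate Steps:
c(v) = -259 + 2*v**2 (c(v) = (v**2 + v*v) + (-122 - 1*137) = (v**2 + v**2) + (-122 - 137) = 2*v**2 - 259 = -259 + 2*v**2)
476540 + c(679) = 476540 + (-259 + 2*679**2) = 476540 + (-259 + 2*461041) = 476540 + (-259 + 922082) = 476540 + 921823 = 1398363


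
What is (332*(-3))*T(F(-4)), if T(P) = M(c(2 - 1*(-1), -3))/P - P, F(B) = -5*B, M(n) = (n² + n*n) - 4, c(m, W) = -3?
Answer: 96114/5 ≈ 19223.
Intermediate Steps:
M(n) = -4 + 2*n² (M(n) = (n² + n²) - 4 = 2*n² - 4 = -4 + 2*n²)
T(P) = -P + 14/P (T(P) = (-4 + 2*(-3)²)/P - P = (-4 + 2*9)/P - P = (-4 + 18)/P - P = 14/P - P = -P + 14/P)
(332*(-3))*T(F(-4)) = (332*(-3))*(-(-5)*(-4) + 14/((-5*(-4)))) = -996*(-1*20 + 14/20) = -996*(-20 + 14*(1/20)) = -996*(-20 + 7/10) = -996*(-193/10) = 96114/5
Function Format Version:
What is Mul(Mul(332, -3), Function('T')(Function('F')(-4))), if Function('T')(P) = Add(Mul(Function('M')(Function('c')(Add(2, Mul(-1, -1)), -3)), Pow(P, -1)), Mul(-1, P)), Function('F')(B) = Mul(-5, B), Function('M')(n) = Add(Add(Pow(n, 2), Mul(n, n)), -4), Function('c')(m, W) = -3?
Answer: Rational(96114, 5) ≈ 19223.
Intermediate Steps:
Function('M')(n) = Add(-4, Mul(2, Pow(n, 2))) (Function('M')(n) = Add(Add(Pow(n, 2), Pow(n, 2)), -4) = Add(Mul(2, Pow(n, 2)), -4) = Add(-4, Mul(2, Pow(n, 2))))
Function('T')(P) = Add(Mul(-1, P), Mul(14, Pow(P, -1))) (Function('T')(P) = Add(Mul(Add(-4, Mul(2, Pow(-3, 2))), Pow(P, -1)), Mul(-1, P)) = Add(Mul(Add(-4, Mul(2, 9)), Pow(P, -1)), Mul(-1, P)) = Add(Mul(Add(-4, 18), Pow(P, -1)), Mul(-1, P)) = Add(Mul(14, Pow(P, -1)), Mul(-1, P)) = Add(Mul(-1, P), Mul(14, Pow(P, -1))))
Mul(Mul(332, -3), Function('T')(Function('F')(-4))) = Mul(Mul(332, -3), Add(Mul(-1, Mul(-5, -4)), Mul(14, Pow(Mul(-5, -4), -1)))) = Mul(-996, Add(Mul(-1, 20), Mul(14, Pow(20, -1)))) = Mul(-996, Add(-20, Mul(14, Rational(1, 20)))) = Mul(-996, Add(-20, Rational(7, 10))) = Mul(-996, Rational(-193, 10)) = Rational(96114, 5)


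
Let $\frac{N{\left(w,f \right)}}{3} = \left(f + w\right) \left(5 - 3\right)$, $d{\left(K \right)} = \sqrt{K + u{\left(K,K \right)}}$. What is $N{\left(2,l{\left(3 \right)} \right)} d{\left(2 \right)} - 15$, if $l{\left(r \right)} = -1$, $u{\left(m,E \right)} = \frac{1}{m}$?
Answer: $-15 + 3 \sqrt{10} \approx -5.5132$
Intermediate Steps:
$d{\left(K \right)} = \sqrt{K + \frac{1}{K}}$
$N{\left(w,f \right)} = 6 f + 6 w$ ($N{\left(w,f \right)} = 3 \left(f + w\right) \left(5 - 3\right) = 3 \left(f + w\right) 2 = 3 \left(2 f + 2 w\right) = 6 f + 6 w$)
$N{\left(2,l{\left(3 \right)} \right)} d{\left(2 \right)} - 15 = \left(6 \left(-1\right) + 6 \cdot 2\right) \sqrt{2 + \frac{1}{2}} - 15 = \left(-6 + 12\right) \sqrt{2 + \frac{1}{2}} - 15 = 6 \sqrt{\frac{5}{2}} - 15 = 6 \frac{\sqrt{10}}{2} - 15 = 3 \sqrt{10} - 15 = -15 + 3 \sqrt{10}$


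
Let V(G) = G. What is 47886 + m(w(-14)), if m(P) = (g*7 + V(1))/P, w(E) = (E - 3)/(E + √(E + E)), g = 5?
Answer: 814566/17 - 72*I*√7/17 ≈ 47916.0 - 11.206*I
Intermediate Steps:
w(E) = (-3 + E)/(E + √2*√E) (w(E) = (-3 + E)/(E + √(2*E)) = (-3 + E)/(E + √2*√E))
m(P) = 36/P (m(P) = (5*7 + 1)/P = (35 + 1)/P = 36/P)
47886 + m(w(-14)) = 47886 + 36/(((-3 - 14)/(-14 + √2*√(-14)))) = 47886 + 36/((-17/(-14 + √2*(I*√14)))) = 47886 + 36/((-17/(-14 + 2*I*√7))) = 47886 + 36*(14/17 - 2*I*√7/17) = 47886 + (504/17 - 72*I*√7/17) = 814566/17 - 72*I*√7/17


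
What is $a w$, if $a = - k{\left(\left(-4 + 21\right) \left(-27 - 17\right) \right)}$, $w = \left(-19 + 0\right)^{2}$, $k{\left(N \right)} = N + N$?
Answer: $540056$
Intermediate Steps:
$k{\left(N \right)} = 2 N$
$w = 361$ ($w = \left(-19\right)^{2} = 361$)
$a = 1496$ ($a = - 2 \left(-4 + 21\right) \left(-27 - 17\right) = - 2 \cdot 17 \left(-44\right) = - 2 \left(-748\right) = \left(-1\right) \left(-1496\right) = 1496$)
$a w = 1496 \cdot 361 = 540056$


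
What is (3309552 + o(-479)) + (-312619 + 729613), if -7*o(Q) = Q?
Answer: 26086301/7 ≈ 3.7266e+6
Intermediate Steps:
o(Q) = -Q/7
(3309552 + o(-479)) + (-312619 + 729613) = (3309552 - 1/7*(-479)) + (-312619 + 729613) = (3309552 + 479/7) + 416994 = 23167343/7 + 416994 = 26086301/7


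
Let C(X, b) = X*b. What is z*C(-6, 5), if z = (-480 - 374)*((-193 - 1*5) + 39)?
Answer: -4073580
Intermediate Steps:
z = 135786 (z = -854*((-193 - 5) + 39) = -854*(-198 + 39) = -854*(-159) = 135786)
z*C(-6, 5) = 135786*(-6*5) = 135786*(-30) = -4073580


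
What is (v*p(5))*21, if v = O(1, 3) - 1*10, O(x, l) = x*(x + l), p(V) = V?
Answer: -630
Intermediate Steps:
O(x, l) = x*(l + x)
v = -6 (v = 1*(3 + 1) - 1*10 = 1*4 - 10 = 4 - 10 = -6)
(v*p(5))*21 = -6*5*21 = -30*21 = -630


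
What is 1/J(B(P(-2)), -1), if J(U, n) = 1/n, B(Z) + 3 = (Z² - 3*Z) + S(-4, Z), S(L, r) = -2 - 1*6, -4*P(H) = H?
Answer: -1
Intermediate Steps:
P(H) = -H/4
S(L, r) = -8 (S(L, r) = -2 - 6 = -8)
B(Z) = -11 + Z² - 3*Z (B(Z) = -3 + ((Z² - 3*Z) - 8) = -3 + (-8 + Z² - 3*Z) = -11 + Z² - 3*Z)
1/J(B(P(-2)), -1) = 1/(1/(-1)) = 1/(-1) = -1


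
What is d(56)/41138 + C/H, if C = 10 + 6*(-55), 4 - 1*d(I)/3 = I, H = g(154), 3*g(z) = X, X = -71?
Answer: 19740702/1460399 ≈ 13.517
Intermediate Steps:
g(z) = -71/3 (g(z) = (1/3)*(-71) = -71/3)
H = -71/3 ≈ -23.667
d(I) = 12 - 3*I
C = -320 (C = 10 - 330 = -320)
d(56)/41138 + C/H = (12 - 3*56)/41138 - 320/(-71/3) = (12 - 168)*(1/41138) - 320*(-3/71) = -156*1/41138 + 960/71 = -78/20569 + 960/71 = 19740702/1460399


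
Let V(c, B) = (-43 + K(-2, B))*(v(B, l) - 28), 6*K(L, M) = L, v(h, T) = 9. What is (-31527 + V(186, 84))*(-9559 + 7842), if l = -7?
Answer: 158154587/3 ≈ 5.2718e+7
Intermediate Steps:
K(L, M) = L/6
V(c, B) = 2470/3 (V(c, B) = (-43 + (⅙)*(-2))*(9 - 28) = (-43 - ⅓)*(-19) = -130/3*(-19) = 2470/3)
(-31527 + V(186, 84))*(-9559 + 7842) = (-31527 + 2470/3)*(-9559 + 7842) = -92111/3*(-1717) = 158154587/3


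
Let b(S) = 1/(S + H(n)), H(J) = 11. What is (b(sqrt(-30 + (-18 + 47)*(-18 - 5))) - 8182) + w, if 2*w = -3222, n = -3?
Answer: (-9793*sqrt(697) + 107722*I)/(sqrt(697) - 11*I) ≈ -9793.0 - 0.032274*I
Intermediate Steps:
w = -1611 (w = (1/2)*(-3222) = -1611)
b(S) = 1/(11 + S) (b(S) = 1/(S + 11) = 1/(11 + S))
(b(sqrt(-30 + (-18 + 47)*(-18 - 5))) - 8182) + w = (1/(11 + sqrt(-30 + (-18 + 47)*(-18 - 5))) - 8182) - 1611 = (1/(11 + sqrt(-30 + 29*(-23))) - 8182) - 1611 = (1/(11 + sqrt(-30 - 667)) - 8182) - 1611 = (1/(11 + sqrt(-697)) - 8182) - 1611 = (1/(11 + I*sqrt(697)) - 8182) - 1611 = (-8182 + 1/(11 + I*sqrt(697))) - 1611 = -9793 + 1/(11 + I*sqrt(697))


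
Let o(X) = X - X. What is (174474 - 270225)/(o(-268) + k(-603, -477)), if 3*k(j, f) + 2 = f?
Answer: 287253/479 ≈ 599.69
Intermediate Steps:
k(j, f) = -2/3 + f/3
o(X) = 0
(174474 - 270225)/(o(-268) + k(-603, -477)) = (174474 - 270225)/(0 + (-2/3 + (1/3)*(-477))) = -95751/(0 + (-2/3 - 159)) = -95751/(0 - 479/3) = -95751/(-479/3) = -95751*(-3/479) = 287253/479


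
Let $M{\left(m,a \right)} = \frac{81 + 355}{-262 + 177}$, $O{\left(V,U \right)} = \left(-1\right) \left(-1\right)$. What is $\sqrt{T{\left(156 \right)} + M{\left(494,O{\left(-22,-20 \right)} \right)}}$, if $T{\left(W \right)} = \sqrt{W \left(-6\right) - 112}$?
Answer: $\frac{\sqrt{-37060 + 14450 i \sqrt{262}}}{85} \approx 3.718 + 4.3535 i$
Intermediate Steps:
$O{\left(V,U \right)} = 1$
$M{\left(m,a \right)} = - \frac{436}{85}$ ($M{\left(m,a \right)} = \frac{436}{-85} = 436 \left(- \frac{1}{85}\right) = - \frac{436}{85}$)
$T{\left(W \right)} = \sqrt{-112 - 6 W}$ ($T{\left(W \right)} = \sqrt{- 6 W - 112} = \sqrt{-112 - 6 W}$)
$\sqrt{T{\left(156 \right)} + M{\left(494,O{\left(-22,-20 \right)} \right)}} = \sqrt{\sqrt{-112 - 936} - \frac{436}{85}} = \sqrt{\sqrt{-1048} - \frac{436}{85}} = \sqrt{2 i \sqrt{262} - \frac{436}{85}} = \sqrt{- \frac{436}{85} + 2 i \sqrt{262}}$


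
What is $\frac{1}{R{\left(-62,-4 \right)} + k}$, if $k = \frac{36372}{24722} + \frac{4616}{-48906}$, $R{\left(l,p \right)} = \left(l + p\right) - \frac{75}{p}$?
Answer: $- \frac{1209054132}{55463115457} \approx -0.021799$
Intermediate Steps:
$R{\left(l,p \right)} = l + p - \frac{75}{p}$
$k = \frac{416173070}{302263533}$ ($k = 36372 \cdot \frac{1}{24722} + 4616 \left(- \frac{1}{48906}\right) = \frac{18186}{12361} - \frac{2308}{24453} = \frac{416173070}{302263533} \approx 1.3769$)
$\frac{1}{R{\left(-62,-4 \right)} + k} = \frac{1}{\left(-62 - 4 - \frac{75}{-4}\right) + \frac{416173070}{302263533}} = \frac{1}{\left(-62 - 4 - - \frac{75}{4}\right) + \frac{416173070}{302263533}} = \frac{1}{\left(-62 - 4 + \frac{75}{4}\right) + \frac{416173070}{302263533}} = \frac{1}{- \frac{189}{4} + \frac{416173070}{302263533}} = \frac{1}{- \frac{55463115457}{1209054132}} = - \frac{1209054132}{55463115457}$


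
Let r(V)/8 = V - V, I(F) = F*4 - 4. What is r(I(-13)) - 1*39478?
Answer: -39478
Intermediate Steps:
I(F) = -4 + 4*F (I(F) = 4*F - 4 = -4 + 4*F)
r(V) = 0 (r(V) = 8*(V - V) = 8*0 = 0)
r(I(-13)) - 1*39478 = 0 - 1*39478 = 0 - 39478 = -39478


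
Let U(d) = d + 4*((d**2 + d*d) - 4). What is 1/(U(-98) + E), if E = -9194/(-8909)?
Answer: 8909/683489856 ≈ 1.3035e-5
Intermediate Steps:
E = 9194/8909 (E = -9194*(-1/8909) = 9194/8909 ≈ 1.0320)
U(d) = -16 + d + 8*d**2 (U(d) = d + 4*((d**2 + d**2) - 4) = d + 4*(2*d**2 - 4) = d + 4*(-4 + 2*d**2) = d + (-16 + 8*d**2) = -16 + d + 8*d**2)
1/(U(-98) + E) = 1/((-16 - 98 + 8*(-98)**2) + 9194/8909) = 1/((-16 - 98 + 8*9604) + 9194/8909) = 1/((-16 - 98 + 76832) + 9194/8909) = 1/(76718 + 9194/8909) = 1/(683489856/8909) = 8909/683489856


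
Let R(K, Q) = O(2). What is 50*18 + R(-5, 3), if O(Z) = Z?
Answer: 902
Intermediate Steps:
R(K, Q) = 2
50*18 + R(-5, 3) = 50*18 + 2 = 900 + 2 = 902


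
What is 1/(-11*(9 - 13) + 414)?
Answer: 1/458 ≈ 0.0021834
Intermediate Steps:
1/(-11*(9 - 13) + 414) = 1/(-11*(-4) + 414) = 1/(44 + 414) = 1/458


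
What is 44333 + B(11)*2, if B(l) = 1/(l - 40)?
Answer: 1285655/29 ≈ 44333.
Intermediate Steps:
B(l) = 1/(-40 + l)
44333 + B(11)*2 = 44333 + 2/(-40 + 11) = 44333 + 2/(-29) = 44333 - 1/29*2 = 44333 - 2/29 = 1285655/29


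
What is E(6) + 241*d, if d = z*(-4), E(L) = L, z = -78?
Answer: 75198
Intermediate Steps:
d = 312 (d = -78*(-4) = 312)
E(6) + 241*d = 6 + 241*312 = 6 + 75192 = 75198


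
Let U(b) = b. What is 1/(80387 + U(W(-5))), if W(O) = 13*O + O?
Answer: 1/80317 ≈ 1.2451e-5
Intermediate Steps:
W(O) = 14*O
1/(80387 + U(W(-5))) = 1/(80387 + 14*(-5)) = 1/(80387 - 70) = 1/80317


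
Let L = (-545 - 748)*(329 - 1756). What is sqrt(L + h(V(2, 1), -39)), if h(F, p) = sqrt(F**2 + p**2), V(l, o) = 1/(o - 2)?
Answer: sqrt(1845111 + sqrt(1522)) ≈ 1358.4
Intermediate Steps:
V(l, o) = 1/(-2 + o)
L = 1845111 (L = -1293*(-1427) = 1845111)
sqrt(L + h(V(2, 1), -39)) = sqrt(1845111 + sqrt((1/(-2 + 1))**2 + (-39)**2)) = sqrt(1845111 + sqrt((1/(-1))**2 + 1521)) = sqrt(1845111 + sqrt((-1)**2 + 1521)) = sqrt(1845111 + sqrt(1 + 1521)) = sqrt(1845111 + sqrt(1522))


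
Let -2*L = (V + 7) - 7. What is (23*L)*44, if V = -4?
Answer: 2024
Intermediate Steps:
L = 2 (L = -((-4 + 7) - 7)/2 = -(3 - 7)/2 = -½*(-4) = 2)
(23*L)*44 = (23*2)*44 = 46*44 = 2024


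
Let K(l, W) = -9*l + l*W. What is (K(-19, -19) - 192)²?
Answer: 115600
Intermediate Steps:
K(l, W) = -9*l + W*l
(K(-19, -19) - 192)² = (-19*(-9 - 19) - 192)² = (-19*(-28) - 192)² = (532 - 192)² = 340² = 115600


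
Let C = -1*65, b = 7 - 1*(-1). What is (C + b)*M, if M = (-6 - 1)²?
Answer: -2793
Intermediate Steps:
b = 8 (b = 7 + 1 = 8)
C = -65
M = 49 (M = (-7)² = 49)
(C + b)*M = (-65 + 8)*49 = -57*49 = -2793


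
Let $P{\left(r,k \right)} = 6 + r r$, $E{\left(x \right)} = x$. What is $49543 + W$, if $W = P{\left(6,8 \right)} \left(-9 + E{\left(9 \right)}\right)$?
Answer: $49543$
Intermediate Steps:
$P{\left(r,k \right)} = 6 + r^{2}$
$W = 0$ ($W = \left(6 + 6^{2}\right) \left(-9 + 9\right) = \left(6 + 36\right) 0 = 42 \cdot 0 = 0$)
$49543 + W = 49543 + 0 = 49543$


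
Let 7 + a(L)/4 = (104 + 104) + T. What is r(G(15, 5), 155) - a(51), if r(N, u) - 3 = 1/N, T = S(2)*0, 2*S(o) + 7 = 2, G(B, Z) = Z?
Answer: -4004/5 ≈ -800.80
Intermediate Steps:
S(o) = -5/2 (S(o) = -7/2 + (1/2)*2 = -7/2 + 1 = -5/2)
T = 0 (T = -5/2*0 = 0)
r(N, u) = 3 + 1/N
a(L) = 804 (a(L) = -28 + 4*((104 + 104) + 0) = -28 + 4*(208 + 0) = -28 + 4*208 = -28 + 832 = 804)
r(G(15, 5), 155) - a(51) = (3 + 1/5) - 1*804 = (3 + 1/5) - 804 = 16/5 - 804 = -4004/5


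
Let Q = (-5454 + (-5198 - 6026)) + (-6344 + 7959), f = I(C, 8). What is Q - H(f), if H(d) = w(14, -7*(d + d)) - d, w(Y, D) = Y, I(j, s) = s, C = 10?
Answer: -15069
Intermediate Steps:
f = 8
H(d) = 14 - d
Q = -15063 (Q = (-5454 - 11224) + 1615 = -16678 + 1615 = -15063)
Q - H(f) = -15063 - (14 - 1*8) = -15063 - (14 - 8) = -15063 - 1*6 = -15063 - 6 = -15069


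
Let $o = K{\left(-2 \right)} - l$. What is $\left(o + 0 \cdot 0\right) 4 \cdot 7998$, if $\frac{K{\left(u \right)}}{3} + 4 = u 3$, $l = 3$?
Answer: $-1055736$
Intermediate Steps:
$K{\left(u \right)} = -12 + 9 u$ ($K{\left(u \right)} = -12 + 3 u 3 = -12 + 3 \cdot 3 u = -12 + 9 u$)
$o = -33$ ($o = \left(-12 + 9 \left(-2\right)\right) - 3 = \left(-12 - 18\right) - 3 = -30 - 3 = -33$)
$\left(o + 0 \cdot 0\right) 4 \cdot 7998 = \left(-33 + 0 \cdot 0\right) 4 \cdot 7998 = \left(-33 + 0\right) 4 \cdot 7998 = \left(-33\right) 4 \cdot 7998 = \left(-132\right) 7998 = -1055736$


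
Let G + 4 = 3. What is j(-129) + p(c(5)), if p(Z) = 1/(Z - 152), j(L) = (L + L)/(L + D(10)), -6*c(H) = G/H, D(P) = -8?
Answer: 1172112/624583 ≈ 1.8766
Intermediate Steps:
G = -1 (G = -4 + 3 = -1)
c(H) = 1/(6*H) (c(H) = -(-1)/(6*H) = 1/(6*H))
j(L) = 2*L/(-8 + L) (j(L) = (L + L)/(L - 8) = (2*L)/(-8 + L) = 2*L/(-8 + L))
p(Z) = 1/(-152 + Z)
j(-129) + p(c(5)) = 2*(-129)/(-8 - 129) + 1/(-152 + (⅙)/5) = 2*(-129)/(-137) + 1/(-152 + (⅙)*(⅕)) = 2*(-129)*(-1/137) + 1/(-152 + 1/30) = 258/137 + 1/(-4559/30) = 258/137 - 30/4559 = 1172112/624583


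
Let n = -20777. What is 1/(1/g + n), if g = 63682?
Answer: -63682/1323120913 ≈ -4.8130e-5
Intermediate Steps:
1/(1/g + n) = 1/(1/63682 - 20777) = 1/(-1323120913/63682) = -63682/1323120913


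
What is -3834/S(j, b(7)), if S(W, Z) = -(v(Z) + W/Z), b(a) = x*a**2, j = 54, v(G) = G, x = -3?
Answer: -62622/2407 ≈ -26.017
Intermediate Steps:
b(a) = -3*a**2
S(W, Z) = -Z - W/Z (S(W, Z) = -(Z + W/Z) = -Z - W/Z)
-3834/S(j, b(7)) = -3834/(-(-3)*7**2 - 1*54/(-3*7**2)) = -3834/(-(-3)*49 - 1*54/(-3*49)) = -3834/(-1*(-147) - 1*54/(-147)) = -3834/(147 - 1*54*(-1/147)) = -3834/(147 + 18/49) = -3834/7221/49 = -3834*49/7221 = -62622/2407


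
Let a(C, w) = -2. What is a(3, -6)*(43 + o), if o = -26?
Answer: -34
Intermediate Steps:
a(3, -6)*(43 + o) = -2*(43 - 26) = -2*17 = -34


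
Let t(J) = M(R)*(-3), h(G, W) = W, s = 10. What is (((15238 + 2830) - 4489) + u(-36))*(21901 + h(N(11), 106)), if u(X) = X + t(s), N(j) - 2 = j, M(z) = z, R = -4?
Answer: 298304885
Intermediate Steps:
N(j) = 2 + j
t(J) = 12 (t(J) = -4*(-3) = 12)
u(X) = 12 + X (u(X) = X + 12 = 12 + X)
(((15238 + 2830) - 4489) + u(-36))*(21901 + h(N(11), 106)) = (((15238 + 2830) - 4489) + (12 - 36))*(21901 + 106) = ((18068 - 4489) - 24)*22007 = (13579 - 24)*22007 = 13555*22007 = 298304885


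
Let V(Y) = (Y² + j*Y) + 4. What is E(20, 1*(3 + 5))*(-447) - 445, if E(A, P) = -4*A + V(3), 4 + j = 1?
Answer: 33527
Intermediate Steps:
j = -3 (j = -4 + 1 = -3)
V(Y) = 4 + Y² - 3*Y (V(Y) = (Y² - 3*Y) + 4 = 4 + Y² - 3*Y)
E(A, P) = 4 - 4*A (E(A, P) = -4*A + (4 + 3² - 3*3) = -4*A + (4 + 9 - 9) = -4*A + 4 = 4 - 4*A)
E(20, 1*(3 + 5))*(-447) - 445 = (4 - 4*20)*(-447) - 445 = (4 - 80)*(-447) - 445 = -76*(-447) - 445 = 33972 - 445 = 33527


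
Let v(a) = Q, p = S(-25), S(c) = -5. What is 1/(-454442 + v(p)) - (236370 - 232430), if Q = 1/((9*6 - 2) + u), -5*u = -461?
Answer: -1290951548101/327652677 ≈ -3940.0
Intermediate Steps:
u = 461/5 (u = -⅕*(-461) = 461/5 ≈ 92.200)
p = -5
Q = 5/721 (Q = 1/((9*6 - 2) + 461/5) = 1/((54 - 2) + 461/5) = 1/(52 + 461/5) = 1/(721/5) = 5/721 ≈ 0.0069348)
v(a) = 5/721
1/(-454442 + v(p)) - (236370 - 232430) = 1/(-454442 + 5/721) - (236370 - 232430) = 1/(-327652677/721) - 1*3940 = -721/327652677 - 3940 = -1290951548101/327652677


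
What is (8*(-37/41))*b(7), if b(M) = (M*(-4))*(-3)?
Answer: -24864/41 ≈ -606.44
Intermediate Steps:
b(M) = 12*M (b(M) = -4*M*(-3) = 12*M)
(8*(-37/41))*b(7) = (8*(-37/41))*(12*7) = (8*(-37*1/41))*84 = (8*(-37/41))*84 = -296/41*84 = -24864/41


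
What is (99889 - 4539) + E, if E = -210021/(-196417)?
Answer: 18728570971/196417 ≈ 95351.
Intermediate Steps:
E = 210021/196417 (E = -210021*(-1/196417) = 210021/196417 ≈ 1.0693)
(99889 - 4539) + E = (99889 - 4539) + 210021/196417 = 95350 + 210021/196417 = 18728570971/196417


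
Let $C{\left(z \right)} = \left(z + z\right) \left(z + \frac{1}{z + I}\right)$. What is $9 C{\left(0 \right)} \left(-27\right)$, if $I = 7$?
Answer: $0$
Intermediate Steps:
$C{\left(z \right)} = 2 z \left(z + \frac{1}{7 + z}\right)$ ($C{\left(z \right)} = \left(z + z\right) \left(z + \frac{1}{z + 7}\right) = 2 z \left(z + \frac{1}{7 + z}\right)$)
$9 C{\left(0 \right)} \left(-27\right) = 9 \cdot 2 \cdot 0 \frac{1}{7 + 0} \left(1 + 0^{2} + 7 \cdot 0\right) \left(-27\right) = 9 \cdot 2 \cdot 0 \cdot \frac{1}{7} \left(1 + 0 + 0\right) \left(-27\right) = 9 \cdot 2 \cdot 0 \cdot \frac{1}{7} \cdot 1 \left(-27\right) = 9 \cdot 0 \left(-27\right) = 0 \left(-27\right) = 0$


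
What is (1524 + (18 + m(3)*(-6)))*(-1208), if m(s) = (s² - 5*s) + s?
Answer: -1884480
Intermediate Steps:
m(s) = s² - 4*s
(1524 + (18 + m(3)*(-6)))*(-1208) = (1524 + (18 + (3*(-4 + 3))*(-6)))*(-1208) = (1524 + (18 + (3*(-1))*(-6)))*(-1208) = (1524 + (18 - 3*(-6)))*(-1208) = (1524 + (18 + 18))*(-1208) = (1524 + 36)*(-1208) = 1560*(-1208) = -1884480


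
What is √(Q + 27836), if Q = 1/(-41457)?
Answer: √47841255743307/41457 ≈ 166.84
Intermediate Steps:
Q = -1/41457 ≈ -2.4121e-5
√(Q + 27836) = √(-1/41457 + 27836) = √(1153997051/41457) = √47841255743307/41457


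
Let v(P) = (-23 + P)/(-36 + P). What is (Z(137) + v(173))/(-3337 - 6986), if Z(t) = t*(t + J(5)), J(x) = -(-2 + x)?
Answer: -2515196/1414251 ≈ -1.7785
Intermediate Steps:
J(x) = 2 - x
Z(t) = t*(-3 + t) (Z(t) = t*(t + (2 - 1*5)) = t*(t + (2 - 5)) = t*(t - 3) = t*(-3 + t))
v(P) = (-23 + P)/(-36 + P)
(Z(137) + v(173))/(-3337 - 6986) = (137*(-3 + 137) + (-23 + 173)/(-36 + 173))/(-3337 - 6986) = (137*134 + 150/137)/(-10323) = (18358 + (1/137)*150)*(-1/10323) = (18358 + 150/137)*(-1/10323) = (2515196/137)*(-1/10323) = -2515196/1414251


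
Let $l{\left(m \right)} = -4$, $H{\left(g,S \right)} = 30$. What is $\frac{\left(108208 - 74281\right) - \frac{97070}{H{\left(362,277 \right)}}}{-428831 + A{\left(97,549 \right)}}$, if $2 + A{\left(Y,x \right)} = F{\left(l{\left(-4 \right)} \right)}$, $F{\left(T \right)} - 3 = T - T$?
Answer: $- \frac{2423}{33855} \approx -0.07157$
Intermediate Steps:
$F{\left(T \right)} = 3$ ($F{\left(T \right)} = 3 + \left(T - T\right) = 3 + 0 = 3$)
$A{\left(Y,x \right)} = 1$ ($A{\left(Y,x \right)} = -2 + 3 = 1$)
$\frac{\left(108208 - 74281\right) - \frac{97070}{H{\left(362,277 \right)}}}{-428831 + A{\left(97,549 \right)}} = \frac{\left(108208 - 74281\right) - \frac{97070}{30}}{-428831 + 1} = \frac{33927 - \frac{9707}{3}}{-428830} = \left(33927 - \frac{9707}{3}\right) \left(- \frac{1}{428830}\right) = \frac{92074}{3} \left(- \frac{1}{428830}\right) = - \frac{2423}{33855}$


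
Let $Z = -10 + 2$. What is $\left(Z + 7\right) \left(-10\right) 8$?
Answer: $80$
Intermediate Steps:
$Z = -8$
$\left(Z + 7\right) \left(-10\right) 8 = \left(-8 + 7\right) \left(-10\right) 8 = \left(-1\right) \left(-10\right) 8 = 10 \cdot 8 = 80$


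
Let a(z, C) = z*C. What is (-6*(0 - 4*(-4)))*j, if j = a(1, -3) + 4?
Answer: -96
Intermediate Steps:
a(z, C) = C*z
j = 1 (j = -3*1 + 4 = -3 + 4 = 1)
(-6*(0 - 4*(-4)))*j = -6*(0 - 4*(-4))*1 = -6*(0 + 16)*1 = -6*16*1 = -96*1 = -96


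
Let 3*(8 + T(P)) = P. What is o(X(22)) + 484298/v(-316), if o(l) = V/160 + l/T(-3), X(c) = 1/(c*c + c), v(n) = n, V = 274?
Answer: -22030290109/14390640 ≈ -1530.9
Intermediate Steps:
T(P) = -8 + P/3
X(c) = 1/(c + c²) (X(c) = 1/(c² + c) = 1/(c + c²))
o(l) = 137/80 - l/9 (o(l) = 274/160 + l/(-8 + (⅓)*(-3)) = 274*(1/160) + l/(-8 - 1) = 137/80 + l/(-9) = 137/80 + l*(-⅑) = 137/80 - l/9)
o(X(22)) + 484298/v(-316) = (137/80 - 1/(9*22*(1 + 22))) + 484298/(-316) = (137/80 - 1/(198*23)) + 484298*(-1/316) = (137/80 - 1/(198*23)) - 242149/158 = (137/80 - ⅑*1/506) - 242149/158 = (137/80 - 1/4554) - 242149/158 = 311909/182160 - 242149/158 = -22030290109/14390640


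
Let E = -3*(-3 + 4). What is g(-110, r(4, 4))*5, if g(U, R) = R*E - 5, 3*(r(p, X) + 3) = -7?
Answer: 55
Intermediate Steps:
E = -3 (E = -3*1 = -3)
r(p, X) = -16/3 (r(p, X) = -3 + (1/3)*(-7) = -3 - 7/3 = -16/3)
g(U, R) = -5 - 3*R (g(U, R) = R*(-3) - 5 = -3*R - 5 = -5 - 3*R)
g(-110, r(4, 4))*5 = (-5 - 3*(-16/3))*5 = (-5 + 16)*5 = 11*5 = 55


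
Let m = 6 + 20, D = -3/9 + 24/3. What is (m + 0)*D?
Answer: 598/3 ≈ 199.33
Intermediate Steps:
D = 23/3 (D = -3*⅑ + 24*(⅓) = -⅓ + 8 = 23/3 ≈ 7.6667)
m = 26
(m + 0)*D = (26 + 0)*(23/3) = 26*(23/3) = 598/3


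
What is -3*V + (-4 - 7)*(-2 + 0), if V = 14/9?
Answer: 52/3 ≈ 17.333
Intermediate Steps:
V = 14/9 (V = 14*(1/9) = 14/9 ≈ 1.5556)
-3*V + (-4 - 7)*(-2 + 0) = -3*14/9 + (-4 - 7)*(-2 + 0) = -14/3 - 11*(-2) = -14/3 + 22 = 52/3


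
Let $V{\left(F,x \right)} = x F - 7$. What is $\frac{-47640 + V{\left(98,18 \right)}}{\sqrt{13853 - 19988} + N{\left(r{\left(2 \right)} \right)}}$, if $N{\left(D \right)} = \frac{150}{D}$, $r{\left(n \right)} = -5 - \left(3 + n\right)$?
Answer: $\frac{45883}{424} + \frac{45883 i \sqrt{6135}}{6360} \approx 108.21 + 565.07 i$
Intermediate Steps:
$r{\left(n \right)} = -8 - n$
$V{\left(F,x \right)} = -7 + F x$ ($V{\left(F,x \right)} = F x - 7 = -7 + F x$)
$\frac{-47640 + V{\left(98,18 \right)}}{\sqrt{13853 - 19988} + N{\left(r{\left(2 \right)} \right)}} = \frac{-47640 + \left(-7 + 98 \cdot 18\right)}{\sqrt{13853 - 19988} + \frac{150}{-8 - 2}} = \frac{-47640 + \left(-7 + 1764\right)}{\sqrt{-6135} + \frac{150}{-8 - 2}} = \frac{-47640 + 1757}{i \sqrt{6135} + \frac{150}{-10}} = - \frac{45883}{i \sqrt{6135} + 150 \left(- \frac{1}{10}\right)} = - \frac{45883}{i \sqrt{6135} - 15} = - \frac{45883}{-15 + i \sqrt{6135}}$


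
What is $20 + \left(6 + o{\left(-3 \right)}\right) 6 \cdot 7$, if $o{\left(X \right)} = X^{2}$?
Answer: $650$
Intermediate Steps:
$20 + \left(6 + o{\left(-3 \right)}\right) 6 \cdot 7 = 20 + \left(6 + \left(-3\right)^{2}\right) 6 \cdot 7 = 20 + \left(6 + 9\right) 6 \cdot 7 = 20 + 15 \cdot 6 \cdot 7 = 20 + 90 \cdot 7 = 20 + 630 = 650$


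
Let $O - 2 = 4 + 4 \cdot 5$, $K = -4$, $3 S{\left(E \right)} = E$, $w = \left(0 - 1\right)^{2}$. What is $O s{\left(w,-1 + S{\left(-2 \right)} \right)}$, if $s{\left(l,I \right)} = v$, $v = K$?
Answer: $-104$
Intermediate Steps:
$w = 1$ ($w = \left(-1\right)^{2} = 1$)
$S{\left(E \right)} = \frac{E}{3}$
$v = -4$
$O = 26$ ($O = 2 + \left(4 + 4 \cdot 5\right) = 2 + \left(4 + 20\right) = 2 + 24 = 26$)
$s{\left(l,I \right)} = -4$
$O s{\left(w,-1 + S{\left(-2 \right)} \right)} = 26 \left(-4\right) = -104$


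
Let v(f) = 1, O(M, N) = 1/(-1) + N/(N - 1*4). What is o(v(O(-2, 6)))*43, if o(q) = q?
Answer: 43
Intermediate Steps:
O(M, N) = -1 + N/(-4 + N) (O(M, N) = 1*(-1) + N/(N - 4) = -1 + N/(-4 + N))
o(v(O(-2, 6)))*43 = 1*43 = 43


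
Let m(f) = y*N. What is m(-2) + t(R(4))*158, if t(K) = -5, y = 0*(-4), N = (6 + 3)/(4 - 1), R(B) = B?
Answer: -790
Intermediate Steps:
N = 3 (N = 9/3 = 9*(⅓) = 3)
y = 0
m(f) = 0 (m(f) = 0*3 = 0)
m(-2) + t(R(4))*158 = 0 - 5*158 = 0 - 790 = -790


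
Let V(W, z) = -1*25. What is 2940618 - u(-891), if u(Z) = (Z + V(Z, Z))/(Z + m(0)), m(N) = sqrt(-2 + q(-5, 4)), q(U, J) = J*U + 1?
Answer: 389093615880/132317 - 458*I*sqrt(21)/396951 ≈ 2.9406e+6 - 0.0052873*I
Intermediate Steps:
q(U, J) = 1 + J*U
V(W, z) = -25
m(N) = I*sqrt(21) (m(N) = sqrt(-2 + (1 + 4*(-5))) = sqrt(-2 + (1 - 20)) = sqrt(-2 - 19) = sqrt(-21) = I*sqrt(21))
u(Z) = (-25 + Z)/(Z + I*sqrt(21)) (u(Z) = (Z - 25)/(Z + I*sqrt(21)) = (-25 + Z)/(Z + I*sqrt(21)))
2940618 - u(-891) = 2940618 - (-25 - 891)/(-891 + I*sqrt(21)) = 2940618 - (-916)/(-891 + I*sqrt(21)) = 2940618 + 916/(-891 + I*sqrt(21))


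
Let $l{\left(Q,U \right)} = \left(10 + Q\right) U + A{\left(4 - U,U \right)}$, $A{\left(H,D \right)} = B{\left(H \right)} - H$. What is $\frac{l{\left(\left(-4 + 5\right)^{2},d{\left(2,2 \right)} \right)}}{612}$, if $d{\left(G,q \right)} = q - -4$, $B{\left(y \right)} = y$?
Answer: $\frac{11}{102} \approx 0.10784$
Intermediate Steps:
$d{\left(G,q \right)} = 4 + q$ ($d{\left(G,q \right)} = q + 4 = 4 + q$)
$A{\left(H,D \right)} = 0$ ($A{\left(H,D \right)} = H - H = 0$)
$l{\left(Q,U \right)} = U \left(10 + Q\right)$ ($l{\left(Q,U \right)} = \left(10 + Q\right) U + 0 = U \left(10 + Q\right) + 0 = U \left(10 + Q\right)$)
$\frac{l{\left(\left(-4 + 5\right)^{2},d{\left(2,2 \right)} \right)}}{612} = \frac{\left(4 + 2\right) \left(10 + \left(-4 + 5\right)^{2}\right)}{612} = 6 \left(10 + 1^{2}\right) \frac{1}{612} = 6 \left(10 + 1\right) \frac{1}{612} = 6 \cdot 11 \cdot \frac{1}{612} = 66 \cdot \frac{1}{612} = \frac{11}{102}$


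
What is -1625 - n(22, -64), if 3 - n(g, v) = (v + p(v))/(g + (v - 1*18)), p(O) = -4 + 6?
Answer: -48809/30 ≈ -1627.0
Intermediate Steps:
p(O) = 2
n(g, v) = 3 - (2 + v)/(-18 + g + v) (n(g, v) = 3 - (v + 2)/(g + (v - 1*18)) = 3 - (2 + v)/(g + (v - 18)) = 3 - (2 + v)/(g + (-18 + v)) = 3 - (2 + v)/(-18 + g + v))
-1625 - n(22, -64) = -1625 - (-56 + 2*(-64) + 3*22)/(-18 + 22 - 64) = -1625 - (-56 - 128 + 66)/(-60) = -1625 - (-1)*(-118)/60 = -1625 - 1*59/30 = -1625 - 59/30 = -48809/30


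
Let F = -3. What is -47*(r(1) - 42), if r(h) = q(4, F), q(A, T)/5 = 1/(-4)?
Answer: 8131/4 ≈ 2032.8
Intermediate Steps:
q(A, T) = -5/4 (q(A, T) = 5/(-4) = 5*(-¼) = -5/4)
r(h) = -5/4
-47*(r(1) - 42) = -47*(-5/4 - 42) = -47*(-173/4) = 8131/4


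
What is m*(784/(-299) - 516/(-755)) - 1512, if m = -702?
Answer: -2623536/17365 ≈ -151.08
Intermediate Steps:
m*(784/(-299) - 516/(-755)) - 1512 = -702*(784/(-299) - 516/(-755)) - 1512 = -702*(784*(-1/299) - 516*(-1/755)) - 1512 = -702*(-784/299 + 516/755) - 1512 = -702*(-437636/225745) - 1512 = 23632344/17365 - 1512 = -2623536/17365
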